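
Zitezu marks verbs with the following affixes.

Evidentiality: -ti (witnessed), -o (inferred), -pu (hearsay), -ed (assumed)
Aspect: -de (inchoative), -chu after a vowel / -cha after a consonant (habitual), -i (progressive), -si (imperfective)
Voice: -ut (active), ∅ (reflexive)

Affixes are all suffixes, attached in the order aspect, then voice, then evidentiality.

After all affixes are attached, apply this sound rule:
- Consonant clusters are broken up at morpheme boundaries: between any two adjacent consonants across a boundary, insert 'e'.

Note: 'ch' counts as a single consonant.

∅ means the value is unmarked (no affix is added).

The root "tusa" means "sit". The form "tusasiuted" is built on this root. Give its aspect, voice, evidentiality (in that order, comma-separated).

imperfective, active, assumed

Segment: tusa-si-ut-ed.
aspect: -si → imperfective.
voice: -ut → active.
evidentiality: -ed → assumed.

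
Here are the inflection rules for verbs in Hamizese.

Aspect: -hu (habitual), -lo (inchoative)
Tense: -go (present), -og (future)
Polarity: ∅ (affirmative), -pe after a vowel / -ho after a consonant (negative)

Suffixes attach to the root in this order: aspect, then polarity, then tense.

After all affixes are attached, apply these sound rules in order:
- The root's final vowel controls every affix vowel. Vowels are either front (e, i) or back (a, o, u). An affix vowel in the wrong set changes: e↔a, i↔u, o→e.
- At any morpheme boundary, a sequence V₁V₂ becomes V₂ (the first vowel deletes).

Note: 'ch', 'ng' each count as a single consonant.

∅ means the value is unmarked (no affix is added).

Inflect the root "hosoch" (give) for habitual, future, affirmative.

hosochhog

Attach aspect habitual -hu → hosochhu.
polarity = affirmative: zero marking, form stays hosochhu.
Attach tense future -og → hosochhuog.
Vowel harmony: no change.
Apply vowel deletion: hosochhuog → hosochhog.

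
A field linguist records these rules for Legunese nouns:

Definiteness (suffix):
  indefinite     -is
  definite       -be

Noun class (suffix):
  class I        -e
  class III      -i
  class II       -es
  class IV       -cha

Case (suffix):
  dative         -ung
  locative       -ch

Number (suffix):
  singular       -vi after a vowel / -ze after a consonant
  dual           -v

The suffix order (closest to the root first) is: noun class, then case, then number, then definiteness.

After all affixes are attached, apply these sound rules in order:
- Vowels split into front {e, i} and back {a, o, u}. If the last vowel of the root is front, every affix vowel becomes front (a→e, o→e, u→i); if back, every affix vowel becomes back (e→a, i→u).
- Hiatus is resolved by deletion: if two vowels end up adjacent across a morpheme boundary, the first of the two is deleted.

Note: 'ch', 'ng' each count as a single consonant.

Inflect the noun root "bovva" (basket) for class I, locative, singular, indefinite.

bovvachzus

Attach noun class class I -e → bovvae.
Attach case locative -ch → bovvaech.
Attach number singular -ze (after consonant 'ch') → bovvaechze.
Attach definiteness indefinite -is → bovvaechzeis.
Apply vowel harmony: bovvaechzeis → bovvaachzaus.
Apply vowel deletion: bovvaachzaus → bovvachzus.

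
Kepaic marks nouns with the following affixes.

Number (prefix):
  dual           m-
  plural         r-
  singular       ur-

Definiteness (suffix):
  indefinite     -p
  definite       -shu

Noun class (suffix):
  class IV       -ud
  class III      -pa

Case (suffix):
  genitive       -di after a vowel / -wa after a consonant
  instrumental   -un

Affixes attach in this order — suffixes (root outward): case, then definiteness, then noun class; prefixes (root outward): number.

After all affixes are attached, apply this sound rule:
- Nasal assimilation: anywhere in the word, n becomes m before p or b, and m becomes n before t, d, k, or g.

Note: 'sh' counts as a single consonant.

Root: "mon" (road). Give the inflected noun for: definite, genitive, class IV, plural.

Attach number plural r- → rmon.
Attach case genitive -wa (after consonant 'n') → rmonwa.
Attach definiteness definite -shu → rmonwashu.
Attach noun class class IV -ud → rmonwashuud.
Nasal assimilation: no change.

rmonwashuud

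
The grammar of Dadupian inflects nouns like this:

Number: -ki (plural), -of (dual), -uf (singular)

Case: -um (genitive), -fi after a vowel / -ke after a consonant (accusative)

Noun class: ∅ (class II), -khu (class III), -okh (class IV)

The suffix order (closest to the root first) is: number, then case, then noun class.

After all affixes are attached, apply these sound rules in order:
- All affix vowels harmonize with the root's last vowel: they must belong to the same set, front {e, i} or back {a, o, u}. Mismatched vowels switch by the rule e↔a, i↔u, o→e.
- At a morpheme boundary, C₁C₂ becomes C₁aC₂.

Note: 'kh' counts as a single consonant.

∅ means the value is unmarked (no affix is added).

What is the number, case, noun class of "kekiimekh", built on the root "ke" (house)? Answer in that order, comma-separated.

plural, genitive, class IV

Segment: ke-ki-um-okh.
number: -ki → plural.
case: -um → genitive.
noun class: -okh → class IV.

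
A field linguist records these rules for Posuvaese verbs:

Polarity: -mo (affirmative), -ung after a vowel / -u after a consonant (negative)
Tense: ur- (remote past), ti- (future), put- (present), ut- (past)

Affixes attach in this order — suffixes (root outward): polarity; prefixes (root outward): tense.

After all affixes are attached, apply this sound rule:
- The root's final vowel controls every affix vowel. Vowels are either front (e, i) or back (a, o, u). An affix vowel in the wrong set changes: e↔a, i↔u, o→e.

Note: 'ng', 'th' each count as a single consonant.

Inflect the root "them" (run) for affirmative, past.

Attach tense past ut- → utthem.
Attach polarity affirmative -mo → utthemmo.
Apply vowel harmony: utthemmo → itthemme.

itthemme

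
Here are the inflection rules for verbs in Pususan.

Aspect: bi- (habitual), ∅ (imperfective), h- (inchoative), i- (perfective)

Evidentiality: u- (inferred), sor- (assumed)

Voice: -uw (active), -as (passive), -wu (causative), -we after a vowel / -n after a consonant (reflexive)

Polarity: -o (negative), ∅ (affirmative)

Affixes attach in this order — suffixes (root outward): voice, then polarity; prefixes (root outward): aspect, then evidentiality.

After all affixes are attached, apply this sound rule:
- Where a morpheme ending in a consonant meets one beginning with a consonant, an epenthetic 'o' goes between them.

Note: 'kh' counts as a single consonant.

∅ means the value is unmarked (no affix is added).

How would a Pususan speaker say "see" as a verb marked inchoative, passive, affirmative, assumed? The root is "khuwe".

sorohokhuweas

Attach aspect inchoative h- → hkhuwe.
Attach evidentiality assumed sor- → sorhkhuwe.
Attach voice passive -as → sorhkhuweas.
polarity = affirmative: zero marking, form stays sorhkhuweas.
Apply epenthesis: sorhkhuweas → sorohokhuweas.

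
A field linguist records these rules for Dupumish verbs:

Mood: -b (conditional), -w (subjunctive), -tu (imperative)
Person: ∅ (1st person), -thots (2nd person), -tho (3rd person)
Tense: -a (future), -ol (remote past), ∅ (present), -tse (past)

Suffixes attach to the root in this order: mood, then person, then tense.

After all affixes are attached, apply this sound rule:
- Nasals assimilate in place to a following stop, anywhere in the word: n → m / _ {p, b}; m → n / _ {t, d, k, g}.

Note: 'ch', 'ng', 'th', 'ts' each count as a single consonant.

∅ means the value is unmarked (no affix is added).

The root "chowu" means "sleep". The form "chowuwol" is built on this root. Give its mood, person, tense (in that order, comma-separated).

Segment: chowu-w-ol.
mood: -w → subjunctive.
person: ∅ → 1st person.
tense: -ol → remote past.

subjunctive, 1st person, remote past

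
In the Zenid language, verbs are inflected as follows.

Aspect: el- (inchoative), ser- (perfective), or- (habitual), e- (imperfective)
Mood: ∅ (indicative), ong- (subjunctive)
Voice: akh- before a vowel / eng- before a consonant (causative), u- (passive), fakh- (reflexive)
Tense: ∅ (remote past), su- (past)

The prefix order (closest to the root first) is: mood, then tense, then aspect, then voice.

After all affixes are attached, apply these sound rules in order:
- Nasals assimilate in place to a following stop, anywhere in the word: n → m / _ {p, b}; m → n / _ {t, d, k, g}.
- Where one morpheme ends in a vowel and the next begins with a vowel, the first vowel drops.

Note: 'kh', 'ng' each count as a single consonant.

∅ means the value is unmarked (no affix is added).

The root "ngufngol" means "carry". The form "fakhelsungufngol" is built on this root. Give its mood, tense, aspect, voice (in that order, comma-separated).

indicative, past, inchoative, reflexive

Segment: fakh-el-su-ngufngol.
mood: ∅ → indicative.
tense: su- → past.
aspect: el- → inchoative.
voice: fakh- → reflexive.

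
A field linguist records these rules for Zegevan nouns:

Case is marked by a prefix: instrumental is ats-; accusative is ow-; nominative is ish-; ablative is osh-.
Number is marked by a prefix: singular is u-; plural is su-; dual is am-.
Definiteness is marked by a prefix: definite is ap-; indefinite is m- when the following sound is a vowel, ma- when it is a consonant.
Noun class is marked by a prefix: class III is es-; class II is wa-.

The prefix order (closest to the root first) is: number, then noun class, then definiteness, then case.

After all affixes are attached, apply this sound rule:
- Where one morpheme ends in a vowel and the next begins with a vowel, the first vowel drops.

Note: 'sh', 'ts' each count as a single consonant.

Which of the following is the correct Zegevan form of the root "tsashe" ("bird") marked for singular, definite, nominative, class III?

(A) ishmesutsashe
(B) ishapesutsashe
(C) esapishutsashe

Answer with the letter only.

Attach number singular u- → utsashe.
Attach noun class class III es- → esutsashe.
Attach definiteness definite ap- → apesutsashe.
Attach case nominative ish- → ishapesutsashe.
Vowel deletion: no change.
So the correct form is ishapesutsashe, option (B).
(C) esapishutsashe is wrong: it has the affixes in the wrong order.
(A) ishmesutsashe is wrong: it uses indefinite instead of definite for definiteness.

B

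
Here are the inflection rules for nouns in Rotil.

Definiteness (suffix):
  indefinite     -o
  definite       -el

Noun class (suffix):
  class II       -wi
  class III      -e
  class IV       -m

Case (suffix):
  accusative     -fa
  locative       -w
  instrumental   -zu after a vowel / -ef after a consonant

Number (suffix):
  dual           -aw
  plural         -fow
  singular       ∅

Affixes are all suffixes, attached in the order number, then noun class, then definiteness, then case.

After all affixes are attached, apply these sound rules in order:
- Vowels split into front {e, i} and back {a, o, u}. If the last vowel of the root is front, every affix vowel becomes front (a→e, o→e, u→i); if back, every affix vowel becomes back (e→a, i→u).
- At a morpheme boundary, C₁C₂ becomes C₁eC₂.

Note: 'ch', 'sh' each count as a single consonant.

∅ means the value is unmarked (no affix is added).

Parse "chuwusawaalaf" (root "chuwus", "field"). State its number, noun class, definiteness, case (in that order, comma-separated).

dual, class III, definite, instrumental

Segment: chuwus-aw-e-el-ef.
number: -aw → dual.
noun class: -e → class III.
definiteness: -el → definite.
case: -zu/ef → instrumental.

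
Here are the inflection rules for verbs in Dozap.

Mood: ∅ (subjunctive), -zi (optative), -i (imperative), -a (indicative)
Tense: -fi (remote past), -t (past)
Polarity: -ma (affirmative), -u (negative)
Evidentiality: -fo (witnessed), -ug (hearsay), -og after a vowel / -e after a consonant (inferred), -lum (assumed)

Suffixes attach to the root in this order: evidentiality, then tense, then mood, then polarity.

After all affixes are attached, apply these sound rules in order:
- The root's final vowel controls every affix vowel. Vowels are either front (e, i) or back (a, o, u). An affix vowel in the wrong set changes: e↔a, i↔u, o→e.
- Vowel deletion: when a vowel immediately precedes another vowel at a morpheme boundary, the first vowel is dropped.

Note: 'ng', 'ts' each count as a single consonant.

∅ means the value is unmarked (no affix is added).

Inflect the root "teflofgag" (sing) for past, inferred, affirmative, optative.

Attach evidentiality inferred -e (after consonant 'g') → teflofgage.
Attach tense past -t → teflofgaget.
Attach mood optative -zi → teflofgagetzi.
Attach polarity affirmative -ma → teflofgagetzima.
Apply vowel harmony: teflofgagetzima → teflofgagatzuma.
Vowel deletion: no change.

teflofgagatzuma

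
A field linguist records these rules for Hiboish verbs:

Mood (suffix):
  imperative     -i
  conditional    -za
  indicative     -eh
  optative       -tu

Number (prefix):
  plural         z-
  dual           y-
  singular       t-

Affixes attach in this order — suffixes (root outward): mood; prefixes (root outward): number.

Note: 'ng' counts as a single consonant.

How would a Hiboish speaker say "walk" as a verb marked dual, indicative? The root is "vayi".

yvayieh

Attach mood indicative -eh → vayieh.
Attach number dual y- → yvayieh.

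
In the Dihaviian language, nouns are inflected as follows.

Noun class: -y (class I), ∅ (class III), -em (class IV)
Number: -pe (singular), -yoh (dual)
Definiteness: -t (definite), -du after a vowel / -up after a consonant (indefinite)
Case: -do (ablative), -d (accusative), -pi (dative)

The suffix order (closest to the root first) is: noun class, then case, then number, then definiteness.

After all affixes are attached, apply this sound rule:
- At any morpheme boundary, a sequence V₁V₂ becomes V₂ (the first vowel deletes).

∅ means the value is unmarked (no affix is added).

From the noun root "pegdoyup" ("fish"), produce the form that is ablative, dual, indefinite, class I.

pegdoyupydoyohup

Attach noun class class I -y → pegdoyupy.
Attach case ablative -do → pegdoyupydo.
Attach number dual -yoh → pegdoyupydoyoh.
Attach definiteness indefinite -up (after consonant 'h') → pegdoyupydoyohup.
Vowel deletion: no change.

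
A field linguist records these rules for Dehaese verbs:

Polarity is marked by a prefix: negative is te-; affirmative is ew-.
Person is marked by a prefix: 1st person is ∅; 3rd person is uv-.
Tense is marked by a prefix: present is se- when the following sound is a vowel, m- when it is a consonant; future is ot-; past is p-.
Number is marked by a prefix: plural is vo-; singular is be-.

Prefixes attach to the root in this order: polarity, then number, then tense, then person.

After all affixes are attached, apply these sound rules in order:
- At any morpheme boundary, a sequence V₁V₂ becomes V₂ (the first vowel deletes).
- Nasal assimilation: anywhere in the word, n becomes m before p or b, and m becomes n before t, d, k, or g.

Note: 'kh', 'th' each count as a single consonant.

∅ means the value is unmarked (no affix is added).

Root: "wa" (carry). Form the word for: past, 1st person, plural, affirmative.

pvewwa

Attach polarity affirmative ew- → ewwa.
Attach number plural vo- → voewwa.
Attach tense past p- → pvoewwa.
person = 1st person: zero marking, form stays pvoewwa.
Apply vowel deletion: pvoewwa → pvewwa.
Nasal assimilation: no change.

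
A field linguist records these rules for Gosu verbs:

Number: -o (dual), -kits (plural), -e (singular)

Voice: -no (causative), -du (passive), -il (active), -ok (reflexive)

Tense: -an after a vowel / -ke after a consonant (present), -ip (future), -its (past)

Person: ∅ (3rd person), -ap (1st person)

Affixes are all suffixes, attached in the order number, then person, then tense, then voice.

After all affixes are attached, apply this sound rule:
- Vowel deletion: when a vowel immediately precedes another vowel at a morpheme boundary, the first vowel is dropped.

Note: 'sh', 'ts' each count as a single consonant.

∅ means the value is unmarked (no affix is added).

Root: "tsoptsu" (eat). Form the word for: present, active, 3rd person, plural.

tsoptsukitskil

Attach number plural -kits → tsoptsukits.
person = 3rd person: zero marking, form stays tsoptsukits.
Attach tense present -ke (after consonant 'ts') → tsoptsukitske.
Attach voice active -il → tsoptsukitskeil.
Apply vowel deletion: tsoptsukitskeil → tsoptsukitskil.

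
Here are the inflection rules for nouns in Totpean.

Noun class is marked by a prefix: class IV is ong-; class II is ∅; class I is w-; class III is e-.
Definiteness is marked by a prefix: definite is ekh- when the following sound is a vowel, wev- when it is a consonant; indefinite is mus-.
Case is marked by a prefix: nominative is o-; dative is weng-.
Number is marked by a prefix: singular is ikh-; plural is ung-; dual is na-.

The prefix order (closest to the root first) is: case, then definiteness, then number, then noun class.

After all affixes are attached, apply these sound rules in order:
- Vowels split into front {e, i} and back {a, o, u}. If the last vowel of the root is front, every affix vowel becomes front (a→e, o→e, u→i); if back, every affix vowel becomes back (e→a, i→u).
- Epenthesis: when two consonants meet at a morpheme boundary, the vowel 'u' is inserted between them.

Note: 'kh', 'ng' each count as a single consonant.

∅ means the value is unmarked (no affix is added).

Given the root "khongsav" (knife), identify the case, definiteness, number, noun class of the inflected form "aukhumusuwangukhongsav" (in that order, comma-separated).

Segment: e-ikh-mus-weng-khongsav.
case: weng- → dative.
definiteness: mus- → indefinite.
number: ikh- → singular.
noun class: e- → class III.

dative, indefinite, singular, class III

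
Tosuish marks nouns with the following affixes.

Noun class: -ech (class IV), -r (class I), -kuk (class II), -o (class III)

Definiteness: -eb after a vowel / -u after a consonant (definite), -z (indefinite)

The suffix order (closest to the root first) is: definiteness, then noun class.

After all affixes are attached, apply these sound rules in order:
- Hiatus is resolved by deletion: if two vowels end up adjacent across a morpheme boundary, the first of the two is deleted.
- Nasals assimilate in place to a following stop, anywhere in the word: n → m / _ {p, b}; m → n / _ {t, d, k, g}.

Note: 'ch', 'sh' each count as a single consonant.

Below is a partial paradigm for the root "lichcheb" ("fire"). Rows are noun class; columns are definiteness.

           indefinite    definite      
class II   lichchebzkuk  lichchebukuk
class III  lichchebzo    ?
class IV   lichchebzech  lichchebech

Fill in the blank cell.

lichchebo

Attach definiteness definite -u (after consonant 'b') → lichchebu.
Attach noun class class III -o → lichchebuo.
Apply vowel deletion: lichchebuo → lichchebo.
Nasal assimilation: no change.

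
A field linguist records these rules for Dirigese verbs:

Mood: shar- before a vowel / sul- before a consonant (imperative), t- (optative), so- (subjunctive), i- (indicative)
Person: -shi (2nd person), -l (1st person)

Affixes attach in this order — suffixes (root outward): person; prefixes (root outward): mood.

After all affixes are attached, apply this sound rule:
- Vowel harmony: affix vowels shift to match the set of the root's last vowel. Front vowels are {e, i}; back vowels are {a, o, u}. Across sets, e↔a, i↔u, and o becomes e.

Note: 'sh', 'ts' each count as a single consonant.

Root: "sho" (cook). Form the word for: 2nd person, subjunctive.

Attach person 2nd person -shi → shoshi.
Attach mood subjunctive so- → soshoshi.
Apply vowel harmony: soshoshi → soshoshu.

soshoshu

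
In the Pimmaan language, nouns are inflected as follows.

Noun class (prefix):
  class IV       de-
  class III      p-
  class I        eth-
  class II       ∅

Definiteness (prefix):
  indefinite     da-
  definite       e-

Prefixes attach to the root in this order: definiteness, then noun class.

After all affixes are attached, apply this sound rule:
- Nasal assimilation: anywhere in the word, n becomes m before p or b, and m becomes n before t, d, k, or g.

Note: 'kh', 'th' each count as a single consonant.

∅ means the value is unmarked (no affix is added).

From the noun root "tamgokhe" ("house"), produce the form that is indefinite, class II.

datangokhe

Attach definiteness indefinite da- → datamgokhe.
noun class = class II: zero marking, form stays datamgokhe.
Apply nasal assimilation: datamgokhe → datangokhe.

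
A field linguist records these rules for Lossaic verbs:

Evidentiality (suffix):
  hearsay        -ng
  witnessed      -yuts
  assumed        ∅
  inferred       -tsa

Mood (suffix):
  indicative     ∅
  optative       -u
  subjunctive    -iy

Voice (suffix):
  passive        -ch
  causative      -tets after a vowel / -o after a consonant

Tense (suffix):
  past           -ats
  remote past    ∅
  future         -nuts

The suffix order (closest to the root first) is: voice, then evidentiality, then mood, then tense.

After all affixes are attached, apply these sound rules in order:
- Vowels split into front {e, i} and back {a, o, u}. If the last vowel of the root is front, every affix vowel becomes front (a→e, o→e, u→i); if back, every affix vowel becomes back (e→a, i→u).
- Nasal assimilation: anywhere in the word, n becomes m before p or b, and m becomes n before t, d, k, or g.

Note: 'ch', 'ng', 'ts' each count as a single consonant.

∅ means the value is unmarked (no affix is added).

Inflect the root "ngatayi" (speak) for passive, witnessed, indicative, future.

ngatayichyitsnits

Attach voice passive -ch → ngatayich.
Attach evidentiality witnessed -yuts → ngatayichyuts.
mood = indicative: zero marking, form stays ngatayichyuts.
Attach tense future -nuts → ngatayichyutsnuts.
Apply vowel harmony: ngatayichyutsnuts → ngatayichyitsnits.
Nasal assimilation: no change.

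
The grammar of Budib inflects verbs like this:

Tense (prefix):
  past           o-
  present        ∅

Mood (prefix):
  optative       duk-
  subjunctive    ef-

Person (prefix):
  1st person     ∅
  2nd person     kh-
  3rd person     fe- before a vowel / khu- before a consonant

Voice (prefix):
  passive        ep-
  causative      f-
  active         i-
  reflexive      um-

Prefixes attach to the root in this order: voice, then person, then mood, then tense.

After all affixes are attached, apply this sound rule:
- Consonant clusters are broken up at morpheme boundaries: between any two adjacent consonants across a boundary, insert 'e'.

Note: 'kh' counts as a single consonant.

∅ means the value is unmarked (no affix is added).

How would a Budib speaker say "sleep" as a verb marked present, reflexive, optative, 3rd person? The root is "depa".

Attach voice reflexive um- → umdepa.
Attach person 3rd person fe- (before vowel 'u') → feumdepa.
Attach mood optative duk- → dukfeumdepa.
tense = present: zero marking, form stays dukfeumdepa.
Apply epenthesis: dukfeumdepa → dukefeumedepa.

dukefeumedepa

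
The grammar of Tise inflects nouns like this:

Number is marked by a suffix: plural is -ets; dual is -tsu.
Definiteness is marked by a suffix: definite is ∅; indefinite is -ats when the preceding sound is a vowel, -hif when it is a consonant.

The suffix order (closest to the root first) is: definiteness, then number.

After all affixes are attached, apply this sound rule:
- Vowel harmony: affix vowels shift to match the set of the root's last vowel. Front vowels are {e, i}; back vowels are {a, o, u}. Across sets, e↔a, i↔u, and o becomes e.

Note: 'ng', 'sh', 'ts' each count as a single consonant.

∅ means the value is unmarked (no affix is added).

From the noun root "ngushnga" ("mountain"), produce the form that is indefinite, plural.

Attach definiteness indefinite -ats (after vowel 'a') → ngushngaats.
Attach number plural -ets → ngushngaatsets.
Apply vowel harmony: ngushngaatsets → ngushngaatsats.

ngushngaatsats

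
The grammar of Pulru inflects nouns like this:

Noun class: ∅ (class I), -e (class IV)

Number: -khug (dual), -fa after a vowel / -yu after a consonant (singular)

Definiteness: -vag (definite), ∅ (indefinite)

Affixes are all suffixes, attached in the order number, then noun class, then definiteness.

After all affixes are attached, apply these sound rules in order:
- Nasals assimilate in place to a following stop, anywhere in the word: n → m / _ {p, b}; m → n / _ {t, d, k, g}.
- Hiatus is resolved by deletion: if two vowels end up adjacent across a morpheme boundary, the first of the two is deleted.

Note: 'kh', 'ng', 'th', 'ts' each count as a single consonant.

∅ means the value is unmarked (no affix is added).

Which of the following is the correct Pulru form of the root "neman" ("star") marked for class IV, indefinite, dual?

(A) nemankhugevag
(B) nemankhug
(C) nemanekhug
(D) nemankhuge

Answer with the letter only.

D

Attach number dual -khug → nemankhug.
Attach noun class class IV -e → nemankhuge.
definiteness = indefinite: zero marking, form stays nemankhuge.
Nasal assimilation: no change.
Vowel deletion: no change.
So the correct form is nemankhuge, option (D).
(B) nemankhug is wrong: it uses class I instead of class IV for noun class.
(C) nemanekhug is wrong: it has the affixes in the wrong order.
(A) nemankhugevag is wrong: it uses definite instead of indefinite for definiteness.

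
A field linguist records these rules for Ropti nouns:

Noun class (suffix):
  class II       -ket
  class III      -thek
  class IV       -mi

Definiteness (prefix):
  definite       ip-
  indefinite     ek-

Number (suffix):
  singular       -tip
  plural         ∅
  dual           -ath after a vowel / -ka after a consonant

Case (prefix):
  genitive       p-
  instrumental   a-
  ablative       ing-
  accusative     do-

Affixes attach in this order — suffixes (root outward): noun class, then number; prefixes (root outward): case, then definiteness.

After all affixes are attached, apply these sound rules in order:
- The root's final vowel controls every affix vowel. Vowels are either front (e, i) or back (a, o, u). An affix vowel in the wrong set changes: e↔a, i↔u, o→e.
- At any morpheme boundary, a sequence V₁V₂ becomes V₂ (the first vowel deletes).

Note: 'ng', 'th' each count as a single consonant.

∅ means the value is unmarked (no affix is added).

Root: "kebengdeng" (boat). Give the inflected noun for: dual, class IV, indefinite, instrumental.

Attach noun class class IV -mi → kebengdengmi.
Attach case instrumental a- → akebengdengmi.
Attach number dual -ath (after vowel 'i') → akebengdengmiath.
Attach definiteness indefinite ek- → ekakebengdengmiath.
Apply vowel harmony: ekakebengdengmiath → ekekebengdengmieth.
Apply vowel deletion: ekekebengdengmieth → ekekebengdengmeth.

ekekebengdengmeth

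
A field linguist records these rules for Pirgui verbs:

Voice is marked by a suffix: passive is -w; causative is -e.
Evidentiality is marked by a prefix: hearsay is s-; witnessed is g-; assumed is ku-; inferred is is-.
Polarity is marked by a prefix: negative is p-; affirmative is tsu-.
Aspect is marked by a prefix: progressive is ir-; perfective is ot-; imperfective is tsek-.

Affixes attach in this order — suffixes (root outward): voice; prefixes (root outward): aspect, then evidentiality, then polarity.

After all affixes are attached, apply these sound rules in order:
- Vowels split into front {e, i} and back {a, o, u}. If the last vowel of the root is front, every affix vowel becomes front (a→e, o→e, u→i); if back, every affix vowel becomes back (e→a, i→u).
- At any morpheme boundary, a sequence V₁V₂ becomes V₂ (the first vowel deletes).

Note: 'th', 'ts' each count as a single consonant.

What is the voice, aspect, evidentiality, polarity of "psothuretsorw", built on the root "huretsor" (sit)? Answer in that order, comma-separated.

passive, perfective, hearsay, negative

Segment: p-s-ot-huretsor-w.
voice: -w → passive.
aspect: ot- → perfective.
evidentiality: s- → hearsay.
polarity: p- → negative.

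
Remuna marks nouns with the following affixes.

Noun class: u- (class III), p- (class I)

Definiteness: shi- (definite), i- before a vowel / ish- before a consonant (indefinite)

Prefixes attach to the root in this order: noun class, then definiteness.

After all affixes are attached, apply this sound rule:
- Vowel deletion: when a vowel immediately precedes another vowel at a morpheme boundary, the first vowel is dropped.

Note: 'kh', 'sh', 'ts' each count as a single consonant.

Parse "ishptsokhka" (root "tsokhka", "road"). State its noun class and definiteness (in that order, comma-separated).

class I, indefinite

Segment: ish-p-tsokhka.
noun class: p- → class I.
definiteness: i/ish- → indefinite.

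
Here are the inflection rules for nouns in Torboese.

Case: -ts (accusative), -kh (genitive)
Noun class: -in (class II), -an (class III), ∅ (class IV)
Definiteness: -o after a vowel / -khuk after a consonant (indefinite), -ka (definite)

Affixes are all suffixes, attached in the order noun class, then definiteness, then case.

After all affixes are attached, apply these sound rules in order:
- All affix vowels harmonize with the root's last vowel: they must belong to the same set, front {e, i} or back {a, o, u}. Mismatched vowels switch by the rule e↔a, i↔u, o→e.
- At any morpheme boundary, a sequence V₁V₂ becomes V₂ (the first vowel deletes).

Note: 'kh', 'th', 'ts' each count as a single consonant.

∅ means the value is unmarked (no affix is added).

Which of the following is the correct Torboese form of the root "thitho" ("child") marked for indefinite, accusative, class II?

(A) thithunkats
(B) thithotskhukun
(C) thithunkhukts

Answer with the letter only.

Attach noun class class II -in → thithoin.
Attach definiteness indefinite -khuk (after consonant 'n') → thithoinkhuk.
Attach case accusative -ts → thithoinkhukts.
Apply vowel harmony: thithoinkhukts → thithounkhukts.
Apply vowel deletion: thithounkhukts → thithunkhukts.
So the correct form is thithunkhukts, option (C).
(B) thithotskhukun is wrong: it has the affixes in the wrong order.
(A) thithunkats is wrong: it uses definite instead of indefinite for definiteness.

C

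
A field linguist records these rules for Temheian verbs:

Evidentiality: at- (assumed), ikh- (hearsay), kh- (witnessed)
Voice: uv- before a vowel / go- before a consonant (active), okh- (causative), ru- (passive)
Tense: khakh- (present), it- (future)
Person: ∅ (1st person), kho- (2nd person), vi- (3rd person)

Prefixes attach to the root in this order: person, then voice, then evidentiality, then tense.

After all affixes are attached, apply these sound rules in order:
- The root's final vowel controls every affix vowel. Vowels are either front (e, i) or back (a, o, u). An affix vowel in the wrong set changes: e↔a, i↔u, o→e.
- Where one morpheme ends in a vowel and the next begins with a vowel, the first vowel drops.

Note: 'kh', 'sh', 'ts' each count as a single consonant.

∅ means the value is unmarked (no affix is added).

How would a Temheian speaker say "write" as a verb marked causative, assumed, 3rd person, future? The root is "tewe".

itetekhvitewe

Attach person 3rd person vi- → vitewe.
Attach voice causative okh- → okhvitewe.
Attach evidentiality assumed at- → atokhvitewe.
Attach tense future it- → itatokhvitewe.
Apply vowel harmony: itatokhvitewe → itetekhvitewe.
Vowel deletion: no change.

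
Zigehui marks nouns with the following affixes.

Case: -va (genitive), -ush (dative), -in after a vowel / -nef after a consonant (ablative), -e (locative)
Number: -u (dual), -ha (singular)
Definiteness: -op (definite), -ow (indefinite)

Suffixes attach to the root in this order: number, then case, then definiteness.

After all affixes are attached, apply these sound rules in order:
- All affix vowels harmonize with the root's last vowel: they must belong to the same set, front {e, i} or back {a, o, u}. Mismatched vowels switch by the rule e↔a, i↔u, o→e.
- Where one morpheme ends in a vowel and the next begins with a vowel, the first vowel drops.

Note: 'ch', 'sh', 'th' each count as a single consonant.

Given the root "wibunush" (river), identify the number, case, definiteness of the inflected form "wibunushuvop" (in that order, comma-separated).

Segment: wibunush-u-va-op.
number: -u → dual.
case: -va → genitive.
definiteness: -op → definite.

dual, genitive, definite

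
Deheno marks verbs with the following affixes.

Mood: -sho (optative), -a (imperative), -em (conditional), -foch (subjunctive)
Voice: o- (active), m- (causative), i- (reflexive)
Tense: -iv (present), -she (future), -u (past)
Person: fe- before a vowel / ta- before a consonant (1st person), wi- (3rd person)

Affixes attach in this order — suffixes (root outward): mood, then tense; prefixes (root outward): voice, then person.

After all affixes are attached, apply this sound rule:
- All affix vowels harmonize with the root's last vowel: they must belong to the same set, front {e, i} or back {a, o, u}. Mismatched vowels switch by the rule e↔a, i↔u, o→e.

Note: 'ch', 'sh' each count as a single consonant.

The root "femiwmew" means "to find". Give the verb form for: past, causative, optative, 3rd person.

Attach voice causative m- → mfemiwmew.
Attach mood optative -sho → mfemiwmewsho.
Attach person 3rd person wi- → wimfemiwmewsho.
Attach tense past -u → wimfemiwmewshou.
Apply vowel harmony: wimfemiwmewshou → wimfemiwmewshei.

wimfemiwmewshei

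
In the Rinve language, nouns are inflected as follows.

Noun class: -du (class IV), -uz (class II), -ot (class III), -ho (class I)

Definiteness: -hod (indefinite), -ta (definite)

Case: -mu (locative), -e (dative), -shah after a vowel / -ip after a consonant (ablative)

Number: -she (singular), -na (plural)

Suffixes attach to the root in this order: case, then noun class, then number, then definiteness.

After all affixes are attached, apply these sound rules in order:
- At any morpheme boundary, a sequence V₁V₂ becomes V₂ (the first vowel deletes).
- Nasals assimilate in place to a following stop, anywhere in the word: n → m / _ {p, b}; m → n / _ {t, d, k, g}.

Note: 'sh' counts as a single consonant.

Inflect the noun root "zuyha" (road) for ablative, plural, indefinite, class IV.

Attach case ablative -shah (after vowel 'a') → zuyhashah.
Attach noun class class IV -du → zuyhashahdu.
Attach number plural -na → zuyhashahduna.
Attach definiteness indefinite -hod → zuyhashahdunahod.
Vowel deletion: no change.
Nasal assimilation: no change.

zuyhashahdunahod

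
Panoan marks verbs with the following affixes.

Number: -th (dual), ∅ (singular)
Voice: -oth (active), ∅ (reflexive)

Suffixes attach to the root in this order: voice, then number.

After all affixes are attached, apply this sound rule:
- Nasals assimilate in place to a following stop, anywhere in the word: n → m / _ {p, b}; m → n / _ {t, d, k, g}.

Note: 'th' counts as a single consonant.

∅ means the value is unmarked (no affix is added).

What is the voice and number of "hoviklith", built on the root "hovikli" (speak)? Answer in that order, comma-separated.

reflexive, dual

Segment: hovikli-th.
voice: ∅ → reflexive.
number: -th → dual.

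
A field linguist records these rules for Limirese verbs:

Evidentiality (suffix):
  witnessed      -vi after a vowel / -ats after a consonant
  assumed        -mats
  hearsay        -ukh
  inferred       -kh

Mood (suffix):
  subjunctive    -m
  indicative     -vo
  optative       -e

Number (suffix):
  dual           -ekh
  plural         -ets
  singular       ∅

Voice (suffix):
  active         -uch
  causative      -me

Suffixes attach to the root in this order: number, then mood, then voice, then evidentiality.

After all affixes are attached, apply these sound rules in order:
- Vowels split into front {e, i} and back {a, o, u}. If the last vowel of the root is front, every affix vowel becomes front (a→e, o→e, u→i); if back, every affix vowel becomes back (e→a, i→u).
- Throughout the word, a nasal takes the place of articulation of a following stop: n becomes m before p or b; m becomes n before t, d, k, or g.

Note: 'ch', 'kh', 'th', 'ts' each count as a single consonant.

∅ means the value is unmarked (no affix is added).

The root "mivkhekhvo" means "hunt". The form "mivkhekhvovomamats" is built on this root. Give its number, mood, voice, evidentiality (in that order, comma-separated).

Segment: mivkhekhvo-vo-me-mats.
number: ∅ → singular.
mood: -vo → indicative.
voice: -me → causative.
evidentiality: -mats → assumed.

singular, indicative, causative, assumed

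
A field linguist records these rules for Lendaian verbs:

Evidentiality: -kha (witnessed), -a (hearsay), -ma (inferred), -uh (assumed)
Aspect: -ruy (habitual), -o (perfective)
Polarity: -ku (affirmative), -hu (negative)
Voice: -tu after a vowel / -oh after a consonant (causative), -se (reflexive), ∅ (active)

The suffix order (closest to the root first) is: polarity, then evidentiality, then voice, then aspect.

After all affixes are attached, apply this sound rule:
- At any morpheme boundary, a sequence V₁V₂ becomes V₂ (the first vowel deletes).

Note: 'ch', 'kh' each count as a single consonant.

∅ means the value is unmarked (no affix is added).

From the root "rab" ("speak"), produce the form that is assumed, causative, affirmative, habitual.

Attach polarity affirmative -ku → rabku.
Attach evidentiality assumed -uh → rabkuuh.
Attach voice causative -oh (after consonant 'h') → rabkuuhoh.
Attach aspect habitual -ruy → rabkuuhohruy.
Apply vowel deletion: rabkuuhohruy → rabkuhohruy.

rabkuhohruy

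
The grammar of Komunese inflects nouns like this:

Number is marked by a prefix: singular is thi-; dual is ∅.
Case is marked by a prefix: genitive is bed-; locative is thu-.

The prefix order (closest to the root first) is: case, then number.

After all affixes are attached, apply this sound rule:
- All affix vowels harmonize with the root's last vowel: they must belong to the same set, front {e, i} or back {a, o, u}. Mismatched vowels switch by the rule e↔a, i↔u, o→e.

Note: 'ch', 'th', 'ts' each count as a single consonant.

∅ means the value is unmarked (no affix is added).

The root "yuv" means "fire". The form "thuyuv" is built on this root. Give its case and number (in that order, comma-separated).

Segment: thu-yuv.
case: thu- → locative.
number: ∅ → dual.

locative, dual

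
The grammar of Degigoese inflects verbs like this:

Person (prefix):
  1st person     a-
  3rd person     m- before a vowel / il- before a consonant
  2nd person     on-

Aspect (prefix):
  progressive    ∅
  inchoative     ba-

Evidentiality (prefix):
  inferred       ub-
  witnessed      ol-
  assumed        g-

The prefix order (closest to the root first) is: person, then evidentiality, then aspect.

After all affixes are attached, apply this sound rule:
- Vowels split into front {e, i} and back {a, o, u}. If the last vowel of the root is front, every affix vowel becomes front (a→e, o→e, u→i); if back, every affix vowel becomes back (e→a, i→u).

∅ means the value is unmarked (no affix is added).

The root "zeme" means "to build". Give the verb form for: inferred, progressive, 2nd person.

Attach person 2nd person on- → onzeme.
Attach evidentiality inferred ub- → ubonzeme.
aspect = progressive: zero marking, form stays ubonzeme.
Apply vowel harmony: ubonzeme → ibenzeme.

ibenzeme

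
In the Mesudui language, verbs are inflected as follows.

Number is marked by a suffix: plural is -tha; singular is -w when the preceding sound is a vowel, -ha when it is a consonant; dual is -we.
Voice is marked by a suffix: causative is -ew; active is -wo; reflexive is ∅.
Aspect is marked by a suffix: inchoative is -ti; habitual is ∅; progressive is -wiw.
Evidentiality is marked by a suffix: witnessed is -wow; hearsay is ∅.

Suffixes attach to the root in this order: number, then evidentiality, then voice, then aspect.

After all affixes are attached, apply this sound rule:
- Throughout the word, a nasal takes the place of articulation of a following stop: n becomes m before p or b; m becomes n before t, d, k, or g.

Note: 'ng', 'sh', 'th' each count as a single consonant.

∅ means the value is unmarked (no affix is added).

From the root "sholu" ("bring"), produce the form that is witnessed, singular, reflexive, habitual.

sholuwwow

Attach number singular -w (after vowel 'u') → sholuw.
Attach evidentiality witnessed -wow → sholuwwow.
voice = reflexive: zero marking, form stays sholuwwow.
aspect = habitual: zero marking, form stays sholuwwow.
Nasal assimilation: no change.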